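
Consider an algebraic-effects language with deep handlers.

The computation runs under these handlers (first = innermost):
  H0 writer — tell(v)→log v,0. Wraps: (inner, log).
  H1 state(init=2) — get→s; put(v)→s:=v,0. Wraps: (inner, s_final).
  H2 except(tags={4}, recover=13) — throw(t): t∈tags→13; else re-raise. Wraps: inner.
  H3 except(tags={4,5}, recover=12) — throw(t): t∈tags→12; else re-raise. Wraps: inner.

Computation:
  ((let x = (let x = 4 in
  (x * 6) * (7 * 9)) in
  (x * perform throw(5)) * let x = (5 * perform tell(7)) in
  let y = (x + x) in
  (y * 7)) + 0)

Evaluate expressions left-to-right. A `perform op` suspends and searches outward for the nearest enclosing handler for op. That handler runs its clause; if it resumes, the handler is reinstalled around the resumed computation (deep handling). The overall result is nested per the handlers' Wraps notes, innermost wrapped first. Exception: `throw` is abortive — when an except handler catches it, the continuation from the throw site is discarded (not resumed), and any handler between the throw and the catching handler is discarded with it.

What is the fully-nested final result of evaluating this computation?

Answer: 12

Working:
throw(5) @ H2 re-raised
throw(5) @ H3 caught ⇒ 12
= 12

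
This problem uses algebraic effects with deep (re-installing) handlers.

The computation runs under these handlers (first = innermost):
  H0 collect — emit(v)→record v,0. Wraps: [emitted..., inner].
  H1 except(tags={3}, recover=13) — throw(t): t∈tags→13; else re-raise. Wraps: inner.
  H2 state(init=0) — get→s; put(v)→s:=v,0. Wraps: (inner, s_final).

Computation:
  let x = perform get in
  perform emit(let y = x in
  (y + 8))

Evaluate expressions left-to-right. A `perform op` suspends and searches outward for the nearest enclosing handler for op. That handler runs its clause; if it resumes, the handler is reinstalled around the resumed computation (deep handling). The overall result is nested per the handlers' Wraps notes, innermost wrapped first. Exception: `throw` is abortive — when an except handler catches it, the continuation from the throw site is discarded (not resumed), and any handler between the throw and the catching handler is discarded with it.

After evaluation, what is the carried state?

Working:
get @ H2 ⇒ 0
emit(8) @ H0 ⇒ out+=8
H0 returns [8, 0]
H1 returns [8, 0]
H2 returns ([8, 0], 0)
= ([8, 0], 0)

Answer: 0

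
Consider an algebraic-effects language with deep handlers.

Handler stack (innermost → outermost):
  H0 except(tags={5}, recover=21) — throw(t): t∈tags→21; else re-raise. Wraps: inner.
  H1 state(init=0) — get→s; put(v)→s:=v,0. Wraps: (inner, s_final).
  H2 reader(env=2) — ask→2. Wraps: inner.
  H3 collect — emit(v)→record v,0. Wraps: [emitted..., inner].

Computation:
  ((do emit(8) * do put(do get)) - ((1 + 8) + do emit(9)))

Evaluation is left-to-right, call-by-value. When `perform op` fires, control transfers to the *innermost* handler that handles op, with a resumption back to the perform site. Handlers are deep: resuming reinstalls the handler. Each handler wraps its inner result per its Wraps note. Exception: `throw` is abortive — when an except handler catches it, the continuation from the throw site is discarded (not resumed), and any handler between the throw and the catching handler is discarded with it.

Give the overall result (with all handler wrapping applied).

Answer: [8, 9, (-9, 0)]

Step-by-step:
emit(8) @ H3 ⇒ out+=8
get @ H1 ⇒ 0
put(0) @ H1 ⇒ s:=0
emit(9) @ H3 ⇒ out+=9
H0 returns -9
H1 returns (-9, 0)
H2 returns (-9, 0)
H3 returns [8, 9, (-9, 0)]
= [8, 9, (-9, 0)]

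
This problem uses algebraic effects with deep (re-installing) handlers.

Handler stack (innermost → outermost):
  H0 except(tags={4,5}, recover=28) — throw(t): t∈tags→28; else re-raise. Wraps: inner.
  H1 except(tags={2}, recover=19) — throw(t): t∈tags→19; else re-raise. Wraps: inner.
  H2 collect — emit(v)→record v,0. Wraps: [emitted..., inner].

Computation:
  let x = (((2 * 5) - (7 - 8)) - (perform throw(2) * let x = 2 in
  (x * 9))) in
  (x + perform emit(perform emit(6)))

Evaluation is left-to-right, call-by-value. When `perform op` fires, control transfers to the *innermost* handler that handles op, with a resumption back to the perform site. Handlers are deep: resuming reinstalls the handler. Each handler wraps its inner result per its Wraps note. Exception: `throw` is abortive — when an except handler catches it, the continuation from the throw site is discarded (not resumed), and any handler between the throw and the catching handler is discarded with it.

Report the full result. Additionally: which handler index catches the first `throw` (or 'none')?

Answer: [19] ; first throw caught by: H1

Working:
throw(2) @ H0 re-raised
throw(2) @ H1 caught ⇒ 19
H2 returns [19]
= [19]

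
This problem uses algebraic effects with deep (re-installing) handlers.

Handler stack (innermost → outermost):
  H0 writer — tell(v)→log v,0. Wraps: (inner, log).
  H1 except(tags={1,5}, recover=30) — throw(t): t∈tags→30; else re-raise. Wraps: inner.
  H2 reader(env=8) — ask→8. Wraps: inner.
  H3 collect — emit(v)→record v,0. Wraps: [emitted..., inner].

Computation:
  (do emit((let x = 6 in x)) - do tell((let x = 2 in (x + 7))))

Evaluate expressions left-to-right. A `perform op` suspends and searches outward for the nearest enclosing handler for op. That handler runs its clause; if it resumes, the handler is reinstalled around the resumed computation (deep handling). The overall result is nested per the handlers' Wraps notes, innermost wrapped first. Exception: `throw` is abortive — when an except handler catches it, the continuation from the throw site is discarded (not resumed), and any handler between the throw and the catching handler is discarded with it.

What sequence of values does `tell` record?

Answer: (9)

Step-by-step:
emit(6) @ H3 ⇒ out+=6
tell(9) @ H0 ⇒ log+=9
H0 returns (0, (9))
H1 returns (0, (9))
H2 returns (0, (9))
H3 returns [6, (0, (9))]
= [6, (0, (9))]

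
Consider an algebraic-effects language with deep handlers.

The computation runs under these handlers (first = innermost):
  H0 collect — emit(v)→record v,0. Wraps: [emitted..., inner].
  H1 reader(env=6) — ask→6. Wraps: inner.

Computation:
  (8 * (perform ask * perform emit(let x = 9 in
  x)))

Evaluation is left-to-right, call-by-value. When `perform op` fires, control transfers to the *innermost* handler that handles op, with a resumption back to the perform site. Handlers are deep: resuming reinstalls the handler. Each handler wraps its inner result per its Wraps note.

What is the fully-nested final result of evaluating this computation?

Answer: [9, 0]

Evaluation trace:
ask @ H1 ⇒ 6
emit(9) @ H0 ⇒ out+=9
H0 returns [9, 0]
H1 returns [9, 0]
= [9, 0]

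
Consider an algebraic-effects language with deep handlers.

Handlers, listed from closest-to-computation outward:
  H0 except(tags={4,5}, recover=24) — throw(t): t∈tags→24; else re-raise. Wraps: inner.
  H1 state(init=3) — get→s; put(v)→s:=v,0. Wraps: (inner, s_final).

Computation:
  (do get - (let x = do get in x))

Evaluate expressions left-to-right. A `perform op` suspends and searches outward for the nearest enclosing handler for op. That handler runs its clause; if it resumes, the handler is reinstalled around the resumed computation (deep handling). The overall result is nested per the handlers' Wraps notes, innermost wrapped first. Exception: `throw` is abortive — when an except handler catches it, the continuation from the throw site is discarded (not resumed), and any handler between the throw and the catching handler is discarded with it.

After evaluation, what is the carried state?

Answer: 3

Step-by-step:
get @ H1 ⇒ 3
get @ H1 ⇒ 3
H0 returns 0
H1 returns (0, 3)
= (0, 3)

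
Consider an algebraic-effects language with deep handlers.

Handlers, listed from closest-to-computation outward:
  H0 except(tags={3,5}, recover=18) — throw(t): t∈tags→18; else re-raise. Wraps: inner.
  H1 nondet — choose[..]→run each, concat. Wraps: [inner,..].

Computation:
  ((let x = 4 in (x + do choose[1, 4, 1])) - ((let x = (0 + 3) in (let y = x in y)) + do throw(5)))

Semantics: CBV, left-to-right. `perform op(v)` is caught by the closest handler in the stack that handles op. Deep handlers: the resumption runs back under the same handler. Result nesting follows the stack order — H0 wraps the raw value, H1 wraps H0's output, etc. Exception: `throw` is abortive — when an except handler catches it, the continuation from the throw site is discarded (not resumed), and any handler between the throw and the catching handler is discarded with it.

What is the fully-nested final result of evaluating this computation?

Working:
choose[1, 4, 1] @ H1
  branch[0] choose=1:
    throw(5) @ H0 caught ⇒ 18
    H1 returns [18]
  branch[1] choose=4:
    throw(5) @ H0 caught ⇒ 18
    H1 returns [18]
  branch[2] choose=1:
    throw(5) @ H0 caught ⇒ 18
    H1 returns [18]
= [18, 18, 18]

Answer: [18, 18, 18]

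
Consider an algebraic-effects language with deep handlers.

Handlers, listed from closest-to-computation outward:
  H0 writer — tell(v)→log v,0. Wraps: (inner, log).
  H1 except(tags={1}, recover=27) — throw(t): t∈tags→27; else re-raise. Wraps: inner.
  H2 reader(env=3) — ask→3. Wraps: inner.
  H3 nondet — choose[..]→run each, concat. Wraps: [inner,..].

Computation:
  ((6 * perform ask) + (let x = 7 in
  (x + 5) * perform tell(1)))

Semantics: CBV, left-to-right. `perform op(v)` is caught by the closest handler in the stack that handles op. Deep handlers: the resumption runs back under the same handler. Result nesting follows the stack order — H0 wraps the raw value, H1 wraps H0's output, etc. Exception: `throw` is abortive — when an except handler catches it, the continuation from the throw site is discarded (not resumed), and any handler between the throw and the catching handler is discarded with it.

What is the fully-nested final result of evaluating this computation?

Answer: [(18, (1))]

Evaluation trace:
ask @ H2 ⇒ 3
tell(1) @ H0 ⇒ log+=1
H0 returns (18, (1))
H1 returns (18, (1))
H2 returns (18, (1))
H3 returns [(18, (1))]
= [(18, (1))]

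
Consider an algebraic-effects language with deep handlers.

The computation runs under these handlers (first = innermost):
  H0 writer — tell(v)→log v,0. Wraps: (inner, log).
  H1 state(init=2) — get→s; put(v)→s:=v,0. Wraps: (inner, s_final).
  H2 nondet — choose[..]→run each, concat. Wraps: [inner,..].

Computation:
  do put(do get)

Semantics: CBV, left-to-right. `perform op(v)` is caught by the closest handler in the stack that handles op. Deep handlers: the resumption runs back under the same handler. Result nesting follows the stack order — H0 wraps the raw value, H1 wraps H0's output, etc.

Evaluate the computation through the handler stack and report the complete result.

Evaluation trace:
get @ H1 ⇒ 2
put(2) @ H1 ⇒ s:=2
H0 returns (0, ())
H1 returns ((0, ()), 2)
H2 returns [((0, ()), 2)]
= [((0, ()), 2)]

Answer: [((0, ()), 2)]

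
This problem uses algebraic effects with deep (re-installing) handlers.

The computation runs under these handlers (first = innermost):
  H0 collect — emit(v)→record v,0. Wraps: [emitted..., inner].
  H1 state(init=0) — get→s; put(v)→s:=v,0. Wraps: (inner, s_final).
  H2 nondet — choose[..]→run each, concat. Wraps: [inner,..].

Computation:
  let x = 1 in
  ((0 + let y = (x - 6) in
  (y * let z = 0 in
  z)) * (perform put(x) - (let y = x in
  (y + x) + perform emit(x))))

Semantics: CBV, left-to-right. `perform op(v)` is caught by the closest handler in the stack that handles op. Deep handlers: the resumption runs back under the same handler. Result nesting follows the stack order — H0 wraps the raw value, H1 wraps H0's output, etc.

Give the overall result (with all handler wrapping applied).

Answer: [([1, 0], 1)]

Step-by-step:
put(1) @ H1 ⇒ s:=1
emit(1) @ H0 ⇒ out+=1
H0 returns [1, 0]
H1 returns ([1, 0], 1)
H2 returns [([1, 0], 1)]
= [([1, 0], 1)]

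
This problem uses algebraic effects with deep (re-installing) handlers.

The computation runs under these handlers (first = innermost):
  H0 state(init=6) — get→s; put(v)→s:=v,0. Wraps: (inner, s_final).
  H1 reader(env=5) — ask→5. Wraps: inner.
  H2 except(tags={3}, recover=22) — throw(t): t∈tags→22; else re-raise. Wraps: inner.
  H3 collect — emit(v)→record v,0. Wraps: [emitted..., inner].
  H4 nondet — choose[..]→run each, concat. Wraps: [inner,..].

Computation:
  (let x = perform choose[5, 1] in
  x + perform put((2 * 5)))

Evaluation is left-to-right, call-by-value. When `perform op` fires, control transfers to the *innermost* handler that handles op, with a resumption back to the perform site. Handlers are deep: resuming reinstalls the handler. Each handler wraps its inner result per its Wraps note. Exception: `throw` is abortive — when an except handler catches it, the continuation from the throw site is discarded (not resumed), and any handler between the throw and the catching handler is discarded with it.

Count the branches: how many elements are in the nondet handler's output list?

Answer: 2

Working:
choose[5, 1] @ H4
  branch[0] choose=5:
    put(10) @ H0 ⇒ s:=10
    H0 returns (5, 10)
    H1 returns (5, 10)
    H2 returns (5, 10)
    H3 returns [(5, 10)]
    H4 returns [[(5, 10)]]
  branch[1] choose=1:
    put(10) @ H0 ⇒ s:=10
    H0 returns (1, 10)
    H1 returns (1, 10)
    H2 returns (1, 10)
    H3 returns [(1, 10)]
    H4 returns [[(1, 10)]]
= [[(5, 10)], [(1, 10)]]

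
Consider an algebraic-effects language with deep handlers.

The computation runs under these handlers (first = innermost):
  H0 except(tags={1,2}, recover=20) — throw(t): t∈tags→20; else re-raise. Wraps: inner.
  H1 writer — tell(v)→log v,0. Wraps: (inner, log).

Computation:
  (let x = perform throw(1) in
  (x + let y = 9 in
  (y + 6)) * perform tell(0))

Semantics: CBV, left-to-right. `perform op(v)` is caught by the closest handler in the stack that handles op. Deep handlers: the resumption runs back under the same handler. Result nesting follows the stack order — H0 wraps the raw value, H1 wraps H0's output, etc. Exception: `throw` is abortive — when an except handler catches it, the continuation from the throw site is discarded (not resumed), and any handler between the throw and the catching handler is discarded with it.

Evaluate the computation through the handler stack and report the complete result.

Answer: (20, ())

Step-by-step:
throw(1) @ H0 caught ⇒ 20
H1 returns (20, ())
= (20, ())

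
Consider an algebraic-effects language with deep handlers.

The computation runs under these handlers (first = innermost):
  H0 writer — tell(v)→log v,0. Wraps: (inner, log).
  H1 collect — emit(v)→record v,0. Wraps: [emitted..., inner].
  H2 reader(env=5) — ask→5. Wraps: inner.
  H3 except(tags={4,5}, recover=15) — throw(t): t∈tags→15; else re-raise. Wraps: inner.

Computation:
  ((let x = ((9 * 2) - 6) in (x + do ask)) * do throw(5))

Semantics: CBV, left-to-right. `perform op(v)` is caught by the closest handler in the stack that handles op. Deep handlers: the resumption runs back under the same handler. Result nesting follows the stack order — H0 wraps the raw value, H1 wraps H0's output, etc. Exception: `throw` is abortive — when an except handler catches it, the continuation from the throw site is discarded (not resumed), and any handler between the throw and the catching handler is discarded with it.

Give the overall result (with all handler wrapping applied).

Answer: 15

Working:
ask @ H2 ⇒ 5
throw(5) @ H3 caught ⇒ 15
= 15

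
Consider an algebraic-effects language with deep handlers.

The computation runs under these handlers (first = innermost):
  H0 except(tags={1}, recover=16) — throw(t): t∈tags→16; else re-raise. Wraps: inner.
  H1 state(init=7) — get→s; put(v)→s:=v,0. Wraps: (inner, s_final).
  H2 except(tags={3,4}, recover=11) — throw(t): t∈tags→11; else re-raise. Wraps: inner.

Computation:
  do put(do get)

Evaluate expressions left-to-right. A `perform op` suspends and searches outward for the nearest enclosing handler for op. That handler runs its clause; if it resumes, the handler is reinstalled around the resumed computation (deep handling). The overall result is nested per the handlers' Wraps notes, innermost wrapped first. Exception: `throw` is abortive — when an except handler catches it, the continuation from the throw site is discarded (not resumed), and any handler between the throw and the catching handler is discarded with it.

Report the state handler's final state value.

Answer: 7

Evaluation trace:
get @ H1 ⇒ 7
put(7) @ H1 ⇒ s:=7
H0 returns 0
H1 returns (0, 7)
H2 returns (0, 7)
= (0, 7)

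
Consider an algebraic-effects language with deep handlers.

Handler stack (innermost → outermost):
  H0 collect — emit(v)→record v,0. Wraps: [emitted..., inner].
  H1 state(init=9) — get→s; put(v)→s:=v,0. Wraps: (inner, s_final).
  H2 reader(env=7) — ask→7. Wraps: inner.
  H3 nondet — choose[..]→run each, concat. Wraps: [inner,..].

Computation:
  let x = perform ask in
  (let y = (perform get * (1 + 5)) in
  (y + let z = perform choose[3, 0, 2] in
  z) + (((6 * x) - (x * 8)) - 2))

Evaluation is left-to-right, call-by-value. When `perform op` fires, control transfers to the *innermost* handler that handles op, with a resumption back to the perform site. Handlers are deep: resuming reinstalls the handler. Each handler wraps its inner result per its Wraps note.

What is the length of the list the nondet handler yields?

Working:
ask @ H2 ⇒ 7
get @ H1 ⇒ 9
choose[3, 0, 2] @ H3
  branch[0] choose=3:
    H0 returns [41]
    H1 returns ([41], 9)
    H2 returns ([41], 9)
    H3 returns [([41], 9)]
  branch[1] choose=0:
    H0 returns [38]
    H1 returns ([38], 9)
    H2 returns ([38], 9)
    H3 returns [([38], 9)]
  branch[2] choose=2:
    H0 returns [40]
    H1 returns ([40], 9)
    H2 returns ([40], 9)
    H3 returns [([40], 9)]
= [([41], 9), ([38], 9), ([40], 9)]

Answer: 3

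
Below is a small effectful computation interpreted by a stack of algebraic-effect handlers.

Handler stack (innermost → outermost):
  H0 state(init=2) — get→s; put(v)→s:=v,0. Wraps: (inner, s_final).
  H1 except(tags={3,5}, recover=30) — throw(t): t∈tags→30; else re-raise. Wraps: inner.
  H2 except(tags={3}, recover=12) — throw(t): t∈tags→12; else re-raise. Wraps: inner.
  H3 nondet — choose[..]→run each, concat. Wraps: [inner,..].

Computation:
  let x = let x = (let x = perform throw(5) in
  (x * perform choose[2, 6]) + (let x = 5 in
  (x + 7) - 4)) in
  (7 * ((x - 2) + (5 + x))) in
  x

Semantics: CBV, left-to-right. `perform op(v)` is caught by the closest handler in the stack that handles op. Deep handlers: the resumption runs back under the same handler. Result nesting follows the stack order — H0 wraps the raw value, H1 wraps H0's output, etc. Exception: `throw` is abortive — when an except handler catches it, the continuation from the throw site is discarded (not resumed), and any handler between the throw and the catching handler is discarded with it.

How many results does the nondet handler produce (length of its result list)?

Step-by-step:
throw(5) @ H1 caught ⇒ 30
H2 returns 30
H3 returns [30]
= [30]

Answer: 1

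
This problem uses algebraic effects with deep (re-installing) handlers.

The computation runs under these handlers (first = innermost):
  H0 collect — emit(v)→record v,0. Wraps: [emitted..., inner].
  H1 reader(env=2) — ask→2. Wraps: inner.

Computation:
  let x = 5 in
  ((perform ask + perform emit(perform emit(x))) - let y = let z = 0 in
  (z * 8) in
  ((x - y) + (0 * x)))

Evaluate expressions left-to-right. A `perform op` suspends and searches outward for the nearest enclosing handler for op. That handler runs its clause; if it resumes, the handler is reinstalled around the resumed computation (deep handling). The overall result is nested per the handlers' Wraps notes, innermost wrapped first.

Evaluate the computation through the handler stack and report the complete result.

Answer: [5, 0, -3]

Evaluation trace:
ask @ H1 ⇒ 2
emit(5) @ H0 ⇒ out+=5
emit(0) @ H0 ⇒ out+=0
H0 returns [5, 0, -3]
H1 returns [5, 0, -3]
= [5, 0, -3]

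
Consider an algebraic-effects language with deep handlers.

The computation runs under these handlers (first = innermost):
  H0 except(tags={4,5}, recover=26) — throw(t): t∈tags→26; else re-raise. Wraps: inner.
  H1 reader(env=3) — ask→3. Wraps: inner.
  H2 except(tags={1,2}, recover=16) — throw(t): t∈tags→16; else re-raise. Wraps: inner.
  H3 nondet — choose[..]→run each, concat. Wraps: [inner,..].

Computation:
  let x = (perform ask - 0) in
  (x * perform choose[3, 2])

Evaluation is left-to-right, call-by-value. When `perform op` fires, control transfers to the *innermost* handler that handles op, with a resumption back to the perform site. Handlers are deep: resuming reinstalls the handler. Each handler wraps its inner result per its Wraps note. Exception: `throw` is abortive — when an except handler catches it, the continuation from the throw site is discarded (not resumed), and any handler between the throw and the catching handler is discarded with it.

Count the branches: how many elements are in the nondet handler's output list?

Step-by-step:
ask @ H1 ⇒ 3
choose[3, 2] @ H3
  branch[0] choose=3:
    H0 returns 9
    H1 returns 9
    H2 returns 9
    H3 returns [9]
  branch[1] choose=2:
    H0 returns 6
    H1 returns 6
    H2 returns 6
    H3 returns [6]
= [9, 6]

Answer: 2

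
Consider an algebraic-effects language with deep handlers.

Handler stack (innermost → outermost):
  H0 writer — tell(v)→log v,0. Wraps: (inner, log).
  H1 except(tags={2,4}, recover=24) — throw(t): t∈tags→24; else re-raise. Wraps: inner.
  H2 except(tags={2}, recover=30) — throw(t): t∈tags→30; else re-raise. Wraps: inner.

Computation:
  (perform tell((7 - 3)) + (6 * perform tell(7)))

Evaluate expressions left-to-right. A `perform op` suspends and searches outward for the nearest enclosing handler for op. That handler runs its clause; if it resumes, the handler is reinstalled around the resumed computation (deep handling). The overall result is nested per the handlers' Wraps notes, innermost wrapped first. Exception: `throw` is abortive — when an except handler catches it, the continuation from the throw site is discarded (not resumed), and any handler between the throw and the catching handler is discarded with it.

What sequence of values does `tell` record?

Working:
tell(4) @ H0 ⇒ log+=4
tell(7) @ H0 ⇒ log+=7
H0 returns (0, (4, 7))
H1 returns (0, (4, 7))
H2 returns (0, (4, 7))
= (0, (4, 7))

Answer: (4, 7)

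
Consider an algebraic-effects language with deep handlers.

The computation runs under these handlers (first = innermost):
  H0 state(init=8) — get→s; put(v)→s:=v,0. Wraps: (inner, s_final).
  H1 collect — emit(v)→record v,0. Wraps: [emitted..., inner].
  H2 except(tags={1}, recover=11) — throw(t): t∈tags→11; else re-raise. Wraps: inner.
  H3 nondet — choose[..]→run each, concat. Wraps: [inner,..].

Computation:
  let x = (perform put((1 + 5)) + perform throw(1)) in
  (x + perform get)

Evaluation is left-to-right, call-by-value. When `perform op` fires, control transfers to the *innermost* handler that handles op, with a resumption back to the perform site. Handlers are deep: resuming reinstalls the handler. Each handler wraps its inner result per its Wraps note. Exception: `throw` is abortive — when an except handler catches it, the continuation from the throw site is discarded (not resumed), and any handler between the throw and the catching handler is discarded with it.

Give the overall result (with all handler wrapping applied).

Evaluation trace:
put(6) @ H0 ⇒ s:=6
throw(1) @ H2 caught ⇒ 11
H3 returns [11]
= [11]

Answer: [11]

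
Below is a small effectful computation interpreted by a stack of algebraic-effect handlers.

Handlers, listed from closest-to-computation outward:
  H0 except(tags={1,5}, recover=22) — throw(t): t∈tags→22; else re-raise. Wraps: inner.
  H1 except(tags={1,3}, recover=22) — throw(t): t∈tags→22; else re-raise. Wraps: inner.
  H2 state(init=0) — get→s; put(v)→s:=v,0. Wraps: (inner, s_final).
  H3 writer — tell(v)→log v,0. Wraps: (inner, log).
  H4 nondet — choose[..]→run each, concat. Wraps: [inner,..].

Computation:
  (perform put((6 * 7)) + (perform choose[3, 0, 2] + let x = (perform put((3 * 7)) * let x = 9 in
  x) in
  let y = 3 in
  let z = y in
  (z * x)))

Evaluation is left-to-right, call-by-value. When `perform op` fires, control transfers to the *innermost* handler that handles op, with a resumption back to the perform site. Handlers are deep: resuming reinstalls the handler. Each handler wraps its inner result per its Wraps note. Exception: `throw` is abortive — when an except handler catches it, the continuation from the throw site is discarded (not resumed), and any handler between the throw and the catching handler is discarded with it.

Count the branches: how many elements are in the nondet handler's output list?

Evaluation trace:
put(42) @ H2 ⇒ s:=42
choose[3, 0, 2] @ H4
  branch[0] choose=3:
    put(21) @ H2 ⇒ s:=21
    H0 returns 3
    H1 returns 3
    H2 returns (3, 21)
    H3 returns ((3, 21), ())
    H4 returns [((3, 21), ())]
  branch[1] choose=0:
    put(21) @ H2 ⇒ s:=21
    H0 returns 0
    H1 returns 0
    H2 returns (0, 21)
    H3 returns ((0, 21), ())
    H4 returns [((0, 21), ())]
  branch[2] choose=2:
    put(21) @ H2 ⇒ s:=21
    H0 returns 2
    H1 returns 2
    H2 returns (2, 21)
    H3 returns ((2, 21), ())
    H4 returns [((2, 21), ())]
= [((3, 21), ()), ((0, 21), ()), ((2, 21), ())]

Answer: 3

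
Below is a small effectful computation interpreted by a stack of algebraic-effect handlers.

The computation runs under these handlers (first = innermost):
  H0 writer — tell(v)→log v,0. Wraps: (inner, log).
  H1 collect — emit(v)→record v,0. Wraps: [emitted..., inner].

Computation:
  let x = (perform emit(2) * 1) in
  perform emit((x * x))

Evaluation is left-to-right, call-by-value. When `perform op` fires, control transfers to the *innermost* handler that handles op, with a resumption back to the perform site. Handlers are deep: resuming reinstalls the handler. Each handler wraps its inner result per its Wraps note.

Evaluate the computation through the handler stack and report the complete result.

Step-by-step:
emit(2) @ H1 ⇒ out+=2
emit(0) @ H1 ⇒ out+=0
H0 returns (0, ())
H1 returns [2, 0, (0, ())]
= [2, 0, (0, ())]

Answer: [2, 0, (0, ())]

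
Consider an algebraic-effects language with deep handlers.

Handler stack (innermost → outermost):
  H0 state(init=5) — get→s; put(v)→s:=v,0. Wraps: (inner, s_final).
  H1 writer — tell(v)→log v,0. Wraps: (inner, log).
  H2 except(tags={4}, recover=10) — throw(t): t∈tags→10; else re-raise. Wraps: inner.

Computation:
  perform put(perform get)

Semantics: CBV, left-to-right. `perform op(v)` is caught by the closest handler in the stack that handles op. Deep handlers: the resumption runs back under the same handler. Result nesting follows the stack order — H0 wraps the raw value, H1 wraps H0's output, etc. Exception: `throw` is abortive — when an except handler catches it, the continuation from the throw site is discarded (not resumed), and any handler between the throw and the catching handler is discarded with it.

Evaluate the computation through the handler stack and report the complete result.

Answer: ((0, 5), ())

Working:
get @ H0 ⇒ 5
put(5) @ H0 ⇒ s:=5
H0 returns (0, 5)
H1 returns ((0, 5), ())
H2 returns ((0, 5), ())
= ((0, 5), ())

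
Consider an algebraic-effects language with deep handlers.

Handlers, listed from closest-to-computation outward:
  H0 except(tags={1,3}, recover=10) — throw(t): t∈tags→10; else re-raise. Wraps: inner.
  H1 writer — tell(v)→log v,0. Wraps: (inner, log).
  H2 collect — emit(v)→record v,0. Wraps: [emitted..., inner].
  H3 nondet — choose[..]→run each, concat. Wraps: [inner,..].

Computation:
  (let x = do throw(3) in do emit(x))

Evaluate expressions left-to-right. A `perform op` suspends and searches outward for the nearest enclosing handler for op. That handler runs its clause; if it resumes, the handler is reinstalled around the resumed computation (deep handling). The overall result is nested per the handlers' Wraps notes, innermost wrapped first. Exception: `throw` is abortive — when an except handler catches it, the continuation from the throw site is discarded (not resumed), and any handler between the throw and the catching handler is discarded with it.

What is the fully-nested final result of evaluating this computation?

Answer: [[(10, ())]]

Evaluation trace:
throw(3) @ H0 caught ⇒ 10
H1 returns (10, ())
H2 returns [(10, ())]
H3 returns [[(10, ())]]
= [[(10, ())]]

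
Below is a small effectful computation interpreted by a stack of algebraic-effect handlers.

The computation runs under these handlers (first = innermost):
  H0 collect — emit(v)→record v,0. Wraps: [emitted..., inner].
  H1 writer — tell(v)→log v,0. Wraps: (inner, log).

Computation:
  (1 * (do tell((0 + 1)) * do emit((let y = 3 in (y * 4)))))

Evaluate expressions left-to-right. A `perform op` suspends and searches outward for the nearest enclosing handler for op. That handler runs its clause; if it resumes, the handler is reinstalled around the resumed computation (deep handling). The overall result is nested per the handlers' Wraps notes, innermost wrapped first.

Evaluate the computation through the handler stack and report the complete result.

Answer: ([12, 0], (1))

Step-by-step:
tell(1) @ H1 ⇒ log+=1
emit(12) @ H0 ⇒ out+=12
H0 returns [12, 0]
H1 returns ([12, 0], (1))
= ([12, 0], (1))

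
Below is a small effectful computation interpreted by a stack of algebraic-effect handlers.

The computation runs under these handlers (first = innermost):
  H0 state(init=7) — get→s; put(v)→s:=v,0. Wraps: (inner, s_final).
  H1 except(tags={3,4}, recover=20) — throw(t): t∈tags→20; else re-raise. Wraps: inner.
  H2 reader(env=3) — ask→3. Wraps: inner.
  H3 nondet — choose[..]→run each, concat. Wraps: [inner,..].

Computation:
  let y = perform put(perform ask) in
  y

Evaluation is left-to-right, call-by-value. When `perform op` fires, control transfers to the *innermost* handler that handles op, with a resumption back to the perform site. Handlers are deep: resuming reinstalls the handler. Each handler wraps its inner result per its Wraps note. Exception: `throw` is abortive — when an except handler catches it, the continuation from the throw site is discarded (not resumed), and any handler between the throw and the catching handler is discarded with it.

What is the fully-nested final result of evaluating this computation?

Answer: [(0, 3)]

Step-by-step:
ask @ H2 ⇒ 3
put(3) @ H0 ⇒ s:=3
H0 returns (0, 3)
H1 returns (0, 3)
H2 returns (0, 3)
H3 returns [(0, 3)]
= [(0, 3)]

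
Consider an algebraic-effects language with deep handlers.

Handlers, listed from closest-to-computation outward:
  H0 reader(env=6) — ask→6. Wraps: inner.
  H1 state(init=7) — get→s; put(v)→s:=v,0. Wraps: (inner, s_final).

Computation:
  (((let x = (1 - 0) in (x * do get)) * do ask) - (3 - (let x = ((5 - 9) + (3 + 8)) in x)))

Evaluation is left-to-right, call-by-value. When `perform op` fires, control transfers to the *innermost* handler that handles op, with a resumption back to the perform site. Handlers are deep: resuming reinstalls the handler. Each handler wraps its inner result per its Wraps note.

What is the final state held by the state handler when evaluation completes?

Answer: 7

Step-by-step:
get @ H1 ⇒ 7
ask @ H0 ⇒ 6
H0 returns 46
H1 returns (46, 7)
= (46, 7)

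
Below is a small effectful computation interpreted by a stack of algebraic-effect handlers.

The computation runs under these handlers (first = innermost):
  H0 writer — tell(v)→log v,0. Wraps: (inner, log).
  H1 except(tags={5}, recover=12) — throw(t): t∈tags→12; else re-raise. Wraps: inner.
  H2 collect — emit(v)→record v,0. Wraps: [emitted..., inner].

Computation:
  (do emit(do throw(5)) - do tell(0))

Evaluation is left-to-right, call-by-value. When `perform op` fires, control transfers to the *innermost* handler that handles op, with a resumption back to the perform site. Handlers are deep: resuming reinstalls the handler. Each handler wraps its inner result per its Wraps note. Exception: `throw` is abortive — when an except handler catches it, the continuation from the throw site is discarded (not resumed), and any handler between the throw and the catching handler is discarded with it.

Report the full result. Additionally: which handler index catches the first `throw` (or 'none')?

Answer: [12] ; first throw caught by: H1

Working:
throw(5) @ H1 caught ⇒ 12
H2 returns [12]
= [12]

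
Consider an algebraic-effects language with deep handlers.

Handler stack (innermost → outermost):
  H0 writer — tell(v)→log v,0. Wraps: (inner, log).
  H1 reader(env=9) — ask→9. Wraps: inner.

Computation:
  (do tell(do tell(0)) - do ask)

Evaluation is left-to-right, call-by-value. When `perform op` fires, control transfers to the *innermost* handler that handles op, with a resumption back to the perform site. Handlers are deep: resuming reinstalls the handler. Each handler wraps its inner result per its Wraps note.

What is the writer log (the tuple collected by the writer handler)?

Evaluation trace:
tell(0) @ H0 ⇒ log+=0
tell(0) @ H0 ⇒ log+=0
ask @ H1 ⇒ 9
H0 returns (-9, (0, 0))
H1 returns (-9, (0, 0))
= (-9, (0, 0))

Answer: (0, 0)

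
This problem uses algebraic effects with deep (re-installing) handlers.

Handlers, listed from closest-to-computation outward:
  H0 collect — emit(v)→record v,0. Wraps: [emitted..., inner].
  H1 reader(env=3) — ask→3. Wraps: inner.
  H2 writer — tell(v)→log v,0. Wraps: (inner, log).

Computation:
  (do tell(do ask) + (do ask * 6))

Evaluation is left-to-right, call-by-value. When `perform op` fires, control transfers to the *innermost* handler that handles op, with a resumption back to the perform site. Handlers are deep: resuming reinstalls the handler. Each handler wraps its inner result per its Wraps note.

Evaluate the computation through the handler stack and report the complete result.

Answer: ([18], (3))

Evaluation trace:
ask @ H1 ⇒ 3
tell(3) @ H2 ⇒ log+=3
ask @ H1 ⇒ 3
H0 returns [18]
H1 returns [18]
H2 returns ([18], (3))
= ([18], (3))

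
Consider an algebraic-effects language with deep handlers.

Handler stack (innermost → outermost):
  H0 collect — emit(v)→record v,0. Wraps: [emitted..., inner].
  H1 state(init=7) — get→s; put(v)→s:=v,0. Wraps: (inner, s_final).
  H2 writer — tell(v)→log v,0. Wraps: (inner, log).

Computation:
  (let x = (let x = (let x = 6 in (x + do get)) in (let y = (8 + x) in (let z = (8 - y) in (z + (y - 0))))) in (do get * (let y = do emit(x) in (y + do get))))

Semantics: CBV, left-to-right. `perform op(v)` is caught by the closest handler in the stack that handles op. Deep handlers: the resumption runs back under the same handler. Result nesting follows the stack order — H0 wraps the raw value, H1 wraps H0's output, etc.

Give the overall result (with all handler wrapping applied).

Answer: (([8, 49], 7), ())

Working:
get @ H1 ⇒ 7
get @ H1 ⇒ 7
emit(8) @ H0 ⇒ out+=8
get @ H1 ⇒ 7
H0 returns [8, 49]
H1 returns ([8, 49], 7)
H2 returns (([8, 49], 7), ())
= (([8, 49], 7), ())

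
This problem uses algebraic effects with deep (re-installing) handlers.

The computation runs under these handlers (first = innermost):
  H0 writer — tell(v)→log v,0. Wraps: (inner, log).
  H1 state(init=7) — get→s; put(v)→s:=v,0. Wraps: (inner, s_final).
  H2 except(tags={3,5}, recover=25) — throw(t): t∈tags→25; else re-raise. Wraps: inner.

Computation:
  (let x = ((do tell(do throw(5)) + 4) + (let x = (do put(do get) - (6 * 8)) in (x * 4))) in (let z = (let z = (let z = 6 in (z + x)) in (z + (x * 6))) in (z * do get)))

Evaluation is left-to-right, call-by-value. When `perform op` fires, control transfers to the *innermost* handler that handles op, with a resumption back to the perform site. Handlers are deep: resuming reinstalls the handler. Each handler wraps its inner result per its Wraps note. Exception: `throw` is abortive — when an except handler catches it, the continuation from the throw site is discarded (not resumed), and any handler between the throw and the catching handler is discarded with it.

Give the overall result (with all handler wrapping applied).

Working:
throw(5) @ H2 caught ⇒ 25
= 25

Answer: 25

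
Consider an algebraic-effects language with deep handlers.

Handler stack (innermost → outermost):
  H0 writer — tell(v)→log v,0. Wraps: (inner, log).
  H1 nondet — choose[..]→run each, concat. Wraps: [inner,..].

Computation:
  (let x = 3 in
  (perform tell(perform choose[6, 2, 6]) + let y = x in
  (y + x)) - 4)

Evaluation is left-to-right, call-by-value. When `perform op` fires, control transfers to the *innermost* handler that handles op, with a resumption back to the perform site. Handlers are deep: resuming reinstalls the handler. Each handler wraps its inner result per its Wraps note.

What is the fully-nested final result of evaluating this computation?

Step-by-step:
choose[6, 2, 6] @ H1
  branch[0] choose=6:
    tell(6) @ H0 ⇒ log+=6
    H0 returns (2, (6))
    H1 returns [(2, (6))]
  branch[1] choose=2:
    tell(2) @ H0 ⇒ log+=2
    H0 returns (2, (2))
    H1 returns [(2, (2))]
  branch[2] choose=6:
    tell(6) @ H0 ⇒ log+=6
    H0 returns (2, (6))
    H1 returns [(2, (6))]
= [(2, (6)), (2, (2)), (2, (6))]

Answer: [(2, (6)), (2, (2)), (2, (6))]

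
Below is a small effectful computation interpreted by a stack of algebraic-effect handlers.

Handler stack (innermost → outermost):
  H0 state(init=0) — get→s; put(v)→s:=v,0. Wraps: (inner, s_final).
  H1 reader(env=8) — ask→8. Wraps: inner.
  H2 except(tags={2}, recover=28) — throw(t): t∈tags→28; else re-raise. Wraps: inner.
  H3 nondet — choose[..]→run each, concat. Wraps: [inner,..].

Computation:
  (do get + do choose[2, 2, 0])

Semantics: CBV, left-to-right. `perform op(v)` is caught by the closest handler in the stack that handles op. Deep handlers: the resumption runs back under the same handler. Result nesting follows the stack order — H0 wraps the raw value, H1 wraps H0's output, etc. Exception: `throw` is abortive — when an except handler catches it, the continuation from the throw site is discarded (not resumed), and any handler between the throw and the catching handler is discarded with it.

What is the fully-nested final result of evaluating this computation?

Answer: [(2, 0), (2, 0), (0, 0)]

Working:
get @ H0 ⇒ 0
choose[2, 2, 0] @ H3
  branch[0] choose=2:
    H0 returns (2, 0)
    H1 returns (2, 0)
    H2 returns (2, 0)
    H3 returns [(2, 0)]
  branch[1] choose=2:
    H0 returns (2, 0)
    H1 returns (2, 0)
    H2 returns (2, 0)
    H3 returns [(2, 0)]
  branch[2] choose=0:
    H0 returns (0, 0)
    H1 returns (0, 0)
    H2 returns (0, 0)
    H3 returns [(0, 0)]
= [(2, 0), (2, 0), (0, 0)]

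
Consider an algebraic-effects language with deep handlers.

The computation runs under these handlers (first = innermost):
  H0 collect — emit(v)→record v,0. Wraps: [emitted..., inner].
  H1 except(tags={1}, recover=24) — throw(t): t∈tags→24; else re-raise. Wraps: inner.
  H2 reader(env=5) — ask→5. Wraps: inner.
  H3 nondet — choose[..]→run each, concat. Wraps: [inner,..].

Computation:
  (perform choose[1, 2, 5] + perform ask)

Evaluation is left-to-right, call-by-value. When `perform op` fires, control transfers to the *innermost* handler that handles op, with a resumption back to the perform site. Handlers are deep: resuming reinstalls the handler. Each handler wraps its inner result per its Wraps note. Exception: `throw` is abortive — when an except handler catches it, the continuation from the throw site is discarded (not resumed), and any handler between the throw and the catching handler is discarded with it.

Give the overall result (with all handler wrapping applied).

Working:
choose[1, 2, 5] @ H3
  branch[0] choose=1:
    ask @ H2 ⇒ 5
    H0 returns [6]
    H1 returns [6]
    H2 returns [6]
    H3 returns [[6]]
  branch[1] choose=2:
    ask @ H2 ⇒ 5
    H0 returns [7]
    H1 returns [7]
    H2 returns [7]
    H3 returns [[7]]
  branch[2] choose=5:
    ask @ H2 ⇒ 5
    H0 returns [10]
    H1 returns [10]
    H2 returns [10]
    H3 returns [[10]]
= [[6], [7], [10]]

Answer: [[6], [7], [10]]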